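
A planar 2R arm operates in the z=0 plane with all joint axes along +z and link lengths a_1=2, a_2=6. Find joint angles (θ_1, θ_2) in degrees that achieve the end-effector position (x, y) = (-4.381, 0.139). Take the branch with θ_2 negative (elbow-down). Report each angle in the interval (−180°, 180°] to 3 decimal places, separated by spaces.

cos θ_2 = (19.2125−2²−6²)/(2·2·6) = -0.8661; θ_2 = -150.0139° (elbow-down)
β = atan2(0.1390,-4.3810) = 178.1827°; ψ = atan2(-2.9987,-3.1969) = -136.8317°
θ_1 = β − ψ = 315.0145°

-44.986 -150.014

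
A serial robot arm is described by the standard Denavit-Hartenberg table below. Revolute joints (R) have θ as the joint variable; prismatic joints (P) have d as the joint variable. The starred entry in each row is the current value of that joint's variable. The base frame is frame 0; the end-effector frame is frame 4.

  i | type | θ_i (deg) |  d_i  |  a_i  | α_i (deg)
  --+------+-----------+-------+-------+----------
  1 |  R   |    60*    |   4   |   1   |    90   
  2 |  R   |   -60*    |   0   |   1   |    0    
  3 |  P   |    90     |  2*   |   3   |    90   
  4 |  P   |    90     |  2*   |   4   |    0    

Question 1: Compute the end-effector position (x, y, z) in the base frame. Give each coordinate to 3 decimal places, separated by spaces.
after link 1: o_1 = (0.5000, 0.8660, 4.0000)
after link 2: o_2 = (0.7500, 1.2990, 3.1340)
after link 3: o_3 = (3.7811, 2.5490, 4.6340)
after link 4: o_4 = (7.7452, 1.4151, 2.9019)

7.745 1.415 2.902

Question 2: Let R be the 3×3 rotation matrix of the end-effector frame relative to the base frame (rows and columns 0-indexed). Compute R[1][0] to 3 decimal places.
End-effector x-axis (col 0 of R) = (0.8660,-0.5000,0.0000)
R[1][0] = -0.5000

-0.500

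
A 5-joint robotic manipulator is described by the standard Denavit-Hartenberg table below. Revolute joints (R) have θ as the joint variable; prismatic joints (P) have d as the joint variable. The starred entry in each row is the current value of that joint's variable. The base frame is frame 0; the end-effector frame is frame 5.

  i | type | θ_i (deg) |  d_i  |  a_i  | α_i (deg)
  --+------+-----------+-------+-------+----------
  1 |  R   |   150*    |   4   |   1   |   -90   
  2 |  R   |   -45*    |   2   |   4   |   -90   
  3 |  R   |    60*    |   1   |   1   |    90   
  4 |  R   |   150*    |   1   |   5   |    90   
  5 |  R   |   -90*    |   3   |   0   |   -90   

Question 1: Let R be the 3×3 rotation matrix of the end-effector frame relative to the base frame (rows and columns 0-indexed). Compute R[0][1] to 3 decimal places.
End-effector y-axis (col 1 of R) = (0.4669,-0.7696,0.4356)
R[0][1] = 0.4669

0.467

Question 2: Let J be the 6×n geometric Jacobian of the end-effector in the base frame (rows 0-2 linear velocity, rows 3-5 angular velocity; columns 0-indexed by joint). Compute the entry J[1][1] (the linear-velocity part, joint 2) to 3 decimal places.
-0.759

axis z_1 = (-0.5000,-0.8660,0.0000); lever o_n−o_1 = (-8.1962,0.0152,-1.5182)
cross product → J_v[:, 1] = (1.3148,-0.7591,-7.1057)
J_ω[:, 1] = z_1
entry J[1][1] = -0.7591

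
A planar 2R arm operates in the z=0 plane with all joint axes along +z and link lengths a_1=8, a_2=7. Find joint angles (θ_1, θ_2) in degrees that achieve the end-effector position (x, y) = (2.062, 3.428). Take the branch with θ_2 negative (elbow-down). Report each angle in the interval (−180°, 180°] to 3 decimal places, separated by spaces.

120.001 -150.002

cos θ_2 = (16.0030−8²−7²)/(2·8·7) = -0.8660; θ_2 = -150.0022° (elbow-down)
β = atan2(3.4280,2.0620) = 58.9724°; ψ = atan2(-3.4998,1.9377) = -61.0284°
θ_1 = β − ψ = 120.0008°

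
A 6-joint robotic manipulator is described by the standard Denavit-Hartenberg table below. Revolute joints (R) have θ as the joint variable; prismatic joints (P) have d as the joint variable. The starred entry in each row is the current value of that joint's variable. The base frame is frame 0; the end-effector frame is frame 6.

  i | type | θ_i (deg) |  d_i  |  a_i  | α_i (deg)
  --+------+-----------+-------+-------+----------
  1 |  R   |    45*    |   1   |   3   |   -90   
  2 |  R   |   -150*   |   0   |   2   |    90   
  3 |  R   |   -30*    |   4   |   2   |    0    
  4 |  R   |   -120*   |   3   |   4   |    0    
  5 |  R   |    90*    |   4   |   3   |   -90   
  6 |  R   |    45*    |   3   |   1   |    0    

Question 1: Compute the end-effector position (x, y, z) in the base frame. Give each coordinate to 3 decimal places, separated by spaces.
after link 1: o_1 = (2.1213, 2.1213, 1.0000)
after link 2: o_2 = (0.8966, 0.8966, 2.0000)
after link 3: o_3 = (-0.8712, -2.2854, -0.5981)
after link 4: o_4 = (1.6037, -2.6390, -4.9282)
after link 5: o_5 = (1.1080, -6.8088, -7.6423)
after link 6: o_6 = (-1.0771, -7.7387, -5.5541)

-1.077 -7.739 -5.554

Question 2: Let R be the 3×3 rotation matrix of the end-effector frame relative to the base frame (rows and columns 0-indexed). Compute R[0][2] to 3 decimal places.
-0.884

End-effector z-axis (col 2 of R) = (-0.8839,-0.1768,0.4330)
R[0][2] = -0.8839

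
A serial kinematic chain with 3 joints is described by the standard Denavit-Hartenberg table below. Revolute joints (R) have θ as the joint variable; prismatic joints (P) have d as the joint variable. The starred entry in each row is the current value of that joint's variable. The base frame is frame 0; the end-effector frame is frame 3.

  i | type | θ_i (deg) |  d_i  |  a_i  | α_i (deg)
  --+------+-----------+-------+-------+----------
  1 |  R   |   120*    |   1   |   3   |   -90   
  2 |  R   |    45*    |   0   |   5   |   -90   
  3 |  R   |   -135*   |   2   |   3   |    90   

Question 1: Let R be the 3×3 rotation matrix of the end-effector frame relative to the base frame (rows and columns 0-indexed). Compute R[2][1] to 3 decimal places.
-0.707

End-effector y-axis (col 1 of R) = (0.3536,-0.6124,-0.7071)
R[2][1] = -0.7071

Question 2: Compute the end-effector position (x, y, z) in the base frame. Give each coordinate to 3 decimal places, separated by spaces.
-3.648 2.075 -2.450

after link 1: o_1 = (-1.5000, 2.5981, 1.0000)
after link 2: o_2 = (-3.2678, 5.6599, -2.5355)
after link 3: o_3 = (-3.6478, 2.0755, -2.4497)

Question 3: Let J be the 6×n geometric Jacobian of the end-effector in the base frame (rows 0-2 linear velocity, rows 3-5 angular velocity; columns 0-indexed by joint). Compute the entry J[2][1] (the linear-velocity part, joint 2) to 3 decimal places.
axis z_1 = (-0.8660,-0.5000,0.0000); lever o_n−o_1 = (-2.1478,-0.5226,-3.4497)
cross product → J_v[:, 1] = (1.7249,-2.9876,-0.6213)
J_ω[:, 1] = z_1
entry J[2][1] = -0.6213

-0.621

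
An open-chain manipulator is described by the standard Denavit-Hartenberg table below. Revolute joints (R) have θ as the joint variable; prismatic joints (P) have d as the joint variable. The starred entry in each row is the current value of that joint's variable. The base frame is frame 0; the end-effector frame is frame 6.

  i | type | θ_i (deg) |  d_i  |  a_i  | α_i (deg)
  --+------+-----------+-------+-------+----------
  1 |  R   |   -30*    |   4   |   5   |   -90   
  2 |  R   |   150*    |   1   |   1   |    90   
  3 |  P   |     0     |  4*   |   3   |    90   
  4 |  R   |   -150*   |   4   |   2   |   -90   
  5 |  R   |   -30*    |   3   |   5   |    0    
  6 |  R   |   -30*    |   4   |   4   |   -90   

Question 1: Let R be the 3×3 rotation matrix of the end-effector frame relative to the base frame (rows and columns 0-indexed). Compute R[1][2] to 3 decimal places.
0.217

End-effector z-axis (col 2 of R) = (0.6250,0.2165,0.7500)
R[1][2] = 0.2165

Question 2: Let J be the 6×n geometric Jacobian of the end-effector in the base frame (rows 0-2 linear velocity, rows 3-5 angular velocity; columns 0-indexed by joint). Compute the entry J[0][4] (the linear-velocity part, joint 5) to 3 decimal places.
5.748

axis z_4 = (-0.7500,0.4330,0.5000); lever o_n−o_4 = (-5.4910,-3.7165,8.9821)
cross product → J_v[:, 4] = (5.7476,3.9910,5.1651)
J_ω[:, 4] = z_4
entry J[0][4] = 5.7476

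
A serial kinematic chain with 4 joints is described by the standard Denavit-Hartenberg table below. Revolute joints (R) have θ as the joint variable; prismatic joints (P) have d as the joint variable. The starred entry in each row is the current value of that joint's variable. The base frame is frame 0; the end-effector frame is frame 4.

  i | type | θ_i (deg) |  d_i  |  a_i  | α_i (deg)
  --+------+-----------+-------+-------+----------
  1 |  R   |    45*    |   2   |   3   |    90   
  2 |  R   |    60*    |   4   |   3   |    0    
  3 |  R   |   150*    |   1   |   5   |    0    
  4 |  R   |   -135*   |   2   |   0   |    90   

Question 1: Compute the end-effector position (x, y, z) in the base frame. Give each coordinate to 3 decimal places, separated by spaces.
5.070 -4.830 2.098

after link 1: o_1 = (2.1213, 2.1213, 2.0000)
after link 2: o_2 = (6.0104, 0.3536, 4.5981)
after link 3: o_3 = (3.6557, -3.4154, 2.0981)
after link 4: o_4 = (5.0699, -4.8296, 2.0981)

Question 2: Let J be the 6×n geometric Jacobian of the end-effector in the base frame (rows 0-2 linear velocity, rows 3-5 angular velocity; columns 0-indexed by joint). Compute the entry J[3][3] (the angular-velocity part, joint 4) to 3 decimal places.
0.707

axis z_3 = (0.7071,-0.7071,0.0000); lever o_n−o_3 = (1.4142,-1.4142,0.0000)
cross product → J_v[:, 3] = (0.0000,0.0000,0.0000)
J_ω[:, 3] = z_3
entry J[3][3] = 0.7071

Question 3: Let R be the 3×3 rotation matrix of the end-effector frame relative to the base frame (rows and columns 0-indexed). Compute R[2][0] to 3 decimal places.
End-effector x-axis (col 0 of R) = (0.1830,0.1830,0.9659)
R[2][0] = 0.9659

0.966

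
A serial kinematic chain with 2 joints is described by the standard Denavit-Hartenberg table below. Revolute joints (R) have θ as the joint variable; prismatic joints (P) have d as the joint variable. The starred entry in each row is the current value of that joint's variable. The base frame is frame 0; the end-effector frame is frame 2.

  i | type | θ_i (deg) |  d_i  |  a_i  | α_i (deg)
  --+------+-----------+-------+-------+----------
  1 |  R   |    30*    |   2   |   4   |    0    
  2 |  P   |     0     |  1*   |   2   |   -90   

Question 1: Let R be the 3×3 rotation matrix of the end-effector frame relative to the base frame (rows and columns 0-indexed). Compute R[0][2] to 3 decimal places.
-0.500

End-effector z-axis (col 2 of R) = (-0.5000,0.8660,0.0000)
R[0][2] = -0.5000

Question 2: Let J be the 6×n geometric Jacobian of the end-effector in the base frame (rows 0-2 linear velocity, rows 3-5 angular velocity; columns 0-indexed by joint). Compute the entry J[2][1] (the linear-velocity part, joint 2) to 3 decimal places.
prismatic axis z_1 = (0.0000,0.0000,1.0000)
J_v[:, 1] = z_1; J_ω[:, 1] = (0,0,0)
entry J[2][1] = 1.0000

1.000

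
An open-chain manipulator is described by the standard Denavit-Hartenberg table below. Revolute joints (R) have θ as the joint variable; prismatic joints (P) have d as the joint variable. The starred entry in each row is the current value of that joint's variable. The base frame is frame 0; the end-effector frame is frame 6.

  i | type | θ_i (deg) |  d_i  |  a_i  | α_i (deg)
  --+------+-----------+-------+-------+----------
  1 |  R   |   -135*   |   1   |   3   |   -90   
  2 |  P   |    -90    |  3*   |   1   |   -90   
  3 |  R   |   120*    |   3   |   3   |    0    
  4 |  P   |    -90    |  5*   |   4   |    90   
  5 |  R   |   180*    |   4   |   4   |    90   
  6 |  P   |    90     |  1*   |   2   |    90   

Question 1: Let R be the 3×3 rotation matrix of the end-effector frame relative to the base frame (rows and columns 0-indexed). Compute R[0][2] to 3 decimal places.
0.354

End-effector z-axis (col 2 of R) = (0.3536,-0.3536,-0.8660)
R[0][2] = 0.3536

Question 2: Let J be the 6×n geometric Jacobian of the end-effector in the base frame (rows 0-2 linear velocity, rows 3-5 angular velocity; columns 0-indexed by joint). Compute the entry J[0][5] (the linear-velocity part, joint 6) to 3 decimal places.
-0.707

prismatic axis z_5 = (-0.7071,-0.7071,0.0000)
J_v[:, 5] = z_5; J_ω[:, 5] = (0,0,0)
entry J[0][5] = -0.7071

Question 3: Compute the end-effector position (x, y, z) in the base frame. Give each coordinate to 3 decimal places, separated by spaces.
-4.527 -12.444 3.500

after link 1: o_1 = (-2.1213, -2.1213, 1.0000)
after link 2: o_2 = (0.0000, -4.2426, 2.0000)
after link 3: o_3 = (-3.9584, -4.5268, 0.5000)
after link 4: o_4 = (-8.9082, -6.6482, 3.9641)
after link 5: o_5 = (-5.0445, -10.5119, 2.5000)
after link 6: o_6 = (-4.5268, -12.4437, 3.5000)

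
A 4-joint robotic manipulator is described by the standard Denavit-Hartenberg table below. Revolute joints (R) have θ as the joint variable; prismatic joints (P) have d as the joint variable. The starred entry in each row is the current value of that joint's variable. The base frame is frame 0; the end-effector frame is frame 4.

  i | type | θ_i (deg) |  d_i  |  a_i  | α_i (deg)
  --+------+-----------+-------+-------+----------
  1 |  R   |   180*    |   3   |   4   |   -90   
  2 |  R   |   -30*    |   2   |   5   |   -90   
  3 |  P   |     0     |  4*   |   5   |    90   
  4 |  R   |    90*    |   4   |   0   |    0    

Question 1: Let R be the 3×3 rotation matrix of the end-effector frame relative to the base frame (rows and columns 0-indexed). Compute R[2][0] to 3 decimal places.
End-effector x-axis (col 0 of R) = (-0.5000,0.0000,-0.8660)
R[2][0] = -0.8660

-0.866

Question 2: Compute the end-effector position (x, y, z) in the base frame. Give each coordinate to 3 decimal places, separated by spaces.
after link 1: o_1 = (-4.0000, 0.0000, 3.0000)
after link 2: o_2 = (-8.3301, -2.0000, 5.5000)
after link 3: o_3 = (-14.6603, -2.0000, 4.5359)
after link 4: o_4 = (-14.6603, -6.0000, 4.5359)

-14.660 -6.000 4.536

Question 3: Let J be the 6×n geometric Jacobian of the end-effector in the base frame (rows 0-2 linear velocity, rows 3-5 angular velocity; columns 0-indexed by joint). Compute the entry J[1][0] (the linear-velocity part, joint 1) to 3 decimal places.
axis z_0 = ẑ; lever o_n−o_0 = (-14.6603,-6.0000,4.5359)
cross product → J_v[:, 0] = (6.0000,-14.6603,0.0000)
J_ω[:, 0] = z_0
entry J[1][0] = -14.6603

-14.660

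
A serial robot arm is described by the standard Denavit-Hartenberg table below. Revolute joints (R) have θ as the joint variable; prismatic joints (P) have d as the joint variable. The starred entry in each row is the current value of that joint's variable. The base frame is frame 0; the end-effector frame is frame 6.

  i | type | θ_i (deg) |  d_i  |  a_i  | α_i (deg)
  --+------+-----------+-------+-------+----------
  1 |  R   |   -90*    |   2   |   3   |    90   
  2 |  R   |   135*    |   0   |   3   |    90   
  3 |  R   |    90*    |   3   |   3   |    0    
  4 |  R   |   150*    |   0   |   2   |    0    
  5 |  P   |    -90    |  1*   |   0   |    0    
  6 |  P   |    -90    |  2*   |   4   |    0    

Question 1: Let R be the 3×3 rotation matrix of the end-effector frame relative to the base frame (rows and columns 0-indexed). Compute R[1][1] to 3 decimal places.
End-effector y-axis (col 1 of R) = (-0.5000,-0.6124,-0.6124)
R[1][1] = -0.6124

-0.612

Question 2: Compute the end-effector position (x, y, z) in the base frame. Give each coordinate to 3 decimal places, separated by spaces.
after link 1: o_1 = (0.0000, -3.0000, 2.0000)
after link 2: o_2 = (0.0000, -0.8787, 4.1213)
after link 3: o_3 = (-3.0000, -3.0000, 6.2426)
after link 4: o_4 = (-1.2679, -3.7071, 5.5355)
after link 5: o_5 = (-1.2679, -4.4142, 6.2426)
after link 6: o_6 = (-4.7321, -4.4142, 9.0711)

-4.732 -4.414 9.071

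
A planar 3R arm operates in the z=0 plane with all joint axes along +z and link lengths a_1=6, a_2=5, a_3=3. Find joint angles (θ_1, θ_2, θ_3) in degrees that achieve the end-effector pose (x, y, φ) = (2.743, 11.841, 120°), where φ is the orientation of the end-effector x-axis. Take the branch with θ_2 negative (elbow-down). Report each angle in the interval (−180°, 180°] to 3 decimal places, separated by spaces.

85.681 -44.989 79.308

wrist centre = target − a_3·(cos φ, sin φ) = (4.2430, 9.2429)
cos θ_2 = (103.4347−6²−5²)/(2·6·5) = 0.7072; θ_2 = -44.9888° (elbow-down)
β = atan2(9.2429,4.2430) = 65.3423°; ψ = atan2(-3.5348,9.5362) = -20.3385°
θ_1 = β − ψ = 85.6808°
θ_3 = φ − θ_1 − θ_2 = 79.3080° (wrapped to (-180°,180°])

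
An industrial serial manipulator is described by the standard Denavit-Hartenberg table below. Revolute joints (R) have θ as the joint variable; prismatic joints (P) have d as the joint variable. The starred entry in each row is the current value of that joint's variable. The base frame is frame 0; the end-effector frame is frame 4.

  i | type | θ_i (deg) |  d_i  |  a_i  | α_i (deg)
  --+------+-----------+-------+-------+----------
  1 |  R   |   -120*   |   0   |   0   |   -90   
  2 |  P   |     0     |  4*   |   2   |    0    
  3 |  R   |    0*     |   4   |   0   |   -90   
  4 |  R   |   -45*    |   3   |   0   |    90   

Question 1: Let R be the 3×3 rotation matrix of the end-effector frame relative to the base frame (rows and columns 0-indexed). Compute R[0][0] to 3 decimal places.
0.259

End-effector x-axis (col 0 of R) = (0.2588,-0.9659,0.0000)
R[0][0] = 0.2588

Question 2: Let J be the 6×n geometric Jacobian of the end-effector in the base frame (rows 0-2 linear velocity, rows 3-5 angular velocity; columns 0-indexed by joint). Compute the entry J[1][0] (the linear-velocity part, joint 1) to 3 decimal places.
5.928

axis z_0 = ẑ; lever o_n−o_0 = (5.9282,-5.7321,-3.0000)
cross product → J_v[:, 0] = (5.7321,5.9282,-0.0000)
J_ω[:, 0] = z_0
entry J[1][0] = 5.9282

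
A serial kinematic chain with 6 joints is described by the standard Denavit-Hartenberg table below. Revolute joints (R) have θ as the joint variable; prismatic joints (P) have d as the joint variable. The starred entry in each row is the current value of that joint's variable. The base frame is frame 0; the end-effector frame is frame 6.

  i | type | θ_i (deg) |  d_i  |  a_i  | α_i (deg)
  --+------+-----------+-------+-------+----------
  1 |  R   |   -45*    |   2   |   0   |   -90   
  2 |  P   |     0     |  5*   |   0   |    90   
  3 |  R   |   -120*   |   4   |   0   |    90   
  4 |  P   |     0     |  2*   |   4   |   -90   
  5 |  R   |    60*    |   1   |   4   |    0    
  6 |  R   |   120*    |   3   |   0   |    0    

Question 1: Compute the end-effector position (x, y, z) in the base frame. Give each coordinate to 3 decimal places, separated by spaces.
after link 1: o_1 = (0.0000, 0.0000, 2.0000)
after link 2: o_2 = (3.5355, 3.5355, 2.0000)
after link 3: o_3 = (3.5355, 3.5355, 6.0000)
after link 4: o_4 = (-0.8458, 4.4321, 6.0000)
after link 5: o_5 = (-1.8811, 0.5684, 7.0000)
after link 6: o_6 = (-1.8811, 0.5684, 10.0000)

-1.881 0.568 10.000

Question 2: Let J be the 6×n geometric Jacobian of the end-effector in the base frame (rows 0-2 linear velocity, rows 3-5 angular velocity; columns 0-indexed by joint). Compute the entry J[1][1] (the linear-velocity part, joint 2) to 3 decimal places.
0.707

prismatic axis z_1 = (0.7071,0.7071,0.0000)
J_v[:, 1] = z_1; J_ω[:, 1] = (0,0,0)
entry J[1][1] = 0.7071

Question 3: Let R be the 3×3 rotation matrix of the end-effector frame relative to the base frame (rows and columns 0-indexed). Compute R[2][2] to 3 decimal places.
1.000

End-effector z-axis (col 2 of R) = (-0.0000,0.0000,1.0000)
R[2][2] = 1.0000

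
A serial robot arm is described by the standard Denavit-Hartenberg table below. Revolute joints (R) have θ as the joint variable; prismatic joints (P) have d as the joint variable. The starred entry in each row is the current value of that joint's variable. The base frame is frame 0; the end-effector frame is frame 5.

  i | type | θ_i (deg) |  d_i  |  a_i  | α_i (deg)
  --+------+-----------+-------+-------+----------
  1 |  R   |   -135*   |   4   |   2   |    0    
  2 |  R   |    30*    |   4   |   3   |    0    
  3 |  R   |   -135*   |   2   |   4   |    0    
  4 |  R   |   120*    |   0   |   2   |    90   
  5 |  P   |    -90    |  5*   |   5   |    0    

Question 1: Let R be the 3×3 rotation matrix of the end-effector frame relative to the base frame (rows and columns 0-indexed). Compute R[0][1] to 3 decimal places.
End-effector y-axis (col 1 of R) = (-0.5000,-0.8660,0.0000)
R[0][1] = -0.5000

-0.500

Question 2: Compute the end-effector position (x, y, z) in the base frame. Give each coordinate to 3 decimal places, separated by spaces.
-9.521 -0.080 5.000

after link 1: o_1 = (-1.4142, -1.4142, 4.0000)
after link 2: o_2 = (-2.1907, -4.3120, 8.0000)
after link 3: o_3 = (-4.1907, -0.8479, 10.0000)
after link 4: o_4 = (-5.1907, -2.5799, 10.0000)
after link 5: o_5 = (-9.5208, -0.0799, 5.0000)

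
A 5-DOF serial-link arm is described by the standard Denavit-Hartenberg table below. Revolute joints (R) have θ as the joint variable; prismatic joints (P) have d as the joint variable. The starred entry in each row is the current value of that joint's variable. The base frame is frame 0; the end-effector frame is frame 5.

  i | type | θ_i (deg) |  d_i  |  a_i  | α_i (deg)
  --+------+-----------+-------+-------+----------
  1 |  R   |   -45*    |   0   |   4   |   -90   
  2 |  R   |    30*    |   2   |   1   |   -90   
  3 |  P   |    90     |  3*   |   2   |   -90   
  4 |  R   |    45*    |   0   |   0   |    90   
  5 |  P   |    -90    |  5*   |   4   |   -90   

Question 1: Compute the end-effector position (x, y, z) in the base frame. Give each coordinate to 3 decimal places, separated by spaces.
1.080 -6.080 -8.160

after link 1: o_1 = (2.8284, -2.8284, 0.0000)
after link 2: o_2 = (4.8550, -2.0266, -0.5000)
after link 3: o_3 = (2.3801, -2.3801, -3.0981)
after link 4: o_4 = (2.3801, -2.3801, -3.0981)
after link 5: o_5 = (1.0796, -6.0796, -8.1599)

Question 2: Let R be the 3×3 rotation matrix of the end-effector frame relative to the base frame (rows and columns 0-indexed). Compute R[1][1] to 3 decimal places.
0.250

End-effector y-axis (col 1 of R) = (0.7500,0.2500,0.6124)
R[1][1] = 0.2500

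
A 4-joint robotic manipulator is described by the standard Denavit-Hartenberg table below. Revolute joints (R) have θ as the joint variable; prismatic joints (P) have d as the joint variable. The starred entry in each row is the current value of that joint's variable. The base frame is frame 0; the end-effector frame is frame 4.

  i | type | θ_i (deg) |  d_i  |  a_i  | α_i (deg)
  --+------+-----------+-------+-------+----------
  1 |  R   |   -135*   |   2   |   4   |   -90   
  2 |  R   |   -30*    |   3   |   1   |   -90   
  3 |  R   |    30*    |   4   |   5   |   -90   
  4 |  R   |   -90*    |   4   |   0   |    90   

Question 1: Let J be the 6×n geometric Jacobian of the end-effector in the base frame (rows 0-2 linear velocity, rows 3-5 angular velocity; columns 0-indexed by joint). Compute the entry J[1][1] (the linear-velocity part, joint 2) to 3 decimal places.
axis z_1 = (0.7071,-0.7071,0.0000); lever o_n−o_1 = (-5.5494,-1.3576,-1.7990)
cross product → J_v[:, 1] = (1.2721,1.2721,-4.8840)
J_ω[:, 1] = z_1
entry J[1][1] = 1.2721

1.272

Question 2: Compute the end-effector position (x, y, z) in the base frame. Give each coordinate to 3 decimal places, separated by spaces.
after link 1: o_1 = (-2.8284, -2.8284, 2.0000)
after link 2: o_2 = (-1.3195, -5.5621, 2.5000)
after link 3: o_3 = (-7.1531, -7.8602, 1.2010)
after link 4: o_4 = (-8.3779, -4.1860, 0.2010)

-8.378 -4.186 0.201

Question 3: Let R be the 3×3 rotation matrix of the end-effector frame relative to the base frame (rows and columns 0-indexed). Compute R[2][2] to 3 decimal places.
End-effector z-axis (col 2 of R) = (0.8839,0.1768,-0.4330)
R[2][2] = -0.4330

-0.433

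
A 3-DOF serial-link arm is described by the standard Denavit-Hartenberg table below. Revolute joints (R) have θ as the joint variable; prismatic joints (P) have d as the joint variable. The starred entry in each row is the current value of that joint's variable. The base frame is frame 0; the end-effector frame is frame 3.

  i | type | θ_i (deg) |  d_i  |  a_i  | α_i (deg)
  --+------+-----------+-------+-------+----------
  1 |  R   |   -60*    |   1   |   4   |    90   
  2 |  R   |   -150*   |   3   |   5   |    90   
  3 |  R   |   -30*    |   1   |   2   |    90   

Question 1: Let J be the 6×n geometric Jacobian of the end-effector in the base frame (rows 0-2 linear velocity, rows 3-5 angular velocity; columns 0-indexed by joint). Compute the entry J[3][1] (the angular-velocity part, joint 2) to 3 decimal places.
axis z_1 = (-0.8660,-0.5000,0.0000); lever o_n−o_1 = (-4.8971,4.4821,-2.5000)
cross product → J_v[:, 1] = (1.2500,-2.1651,-6.3301)
J_ω[:, 1] = z_1
entry J[3][1] = -0.8660

-0.866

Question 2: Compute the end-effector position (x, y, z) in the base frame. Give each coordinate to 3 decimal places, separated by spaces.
-2.897 1.018 -1.500

after link 1: o_1 = (2.0000, -3.4641, 1.0000)
after link 2: o_2 = (-2.7631, -1.2141, -1.5000)
after link 3: o_3 = (-2.8971, 1.0179, -1.5000)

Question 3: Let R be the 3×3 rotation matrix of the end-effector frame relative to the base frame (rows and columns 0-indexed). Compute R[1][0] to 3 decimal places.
End-effector x-axis (col 0 of R) = (0.0580,0.8995,-0.4330)
R[1][0] = 0.8995

0.900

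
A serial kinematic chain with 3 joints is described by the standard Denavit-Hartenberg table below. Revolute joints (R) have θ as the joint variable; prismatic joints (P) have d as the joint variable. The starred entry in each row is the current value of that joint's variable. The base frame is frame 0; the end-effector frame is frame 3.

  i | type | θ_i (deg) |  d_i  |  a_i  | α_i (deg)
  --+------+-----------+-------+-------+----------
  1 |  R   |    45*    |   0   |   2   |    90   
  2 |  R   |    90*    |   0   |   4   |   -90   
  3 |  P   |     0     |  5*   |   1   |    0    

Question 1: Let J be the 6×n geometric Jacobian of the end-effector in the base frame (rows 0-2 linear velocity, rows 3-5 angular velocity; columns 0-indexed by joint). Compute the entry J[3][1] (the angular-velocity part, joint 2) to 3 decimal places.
axis z_1 = (0.7071,-0.7071,0.0000); lever o_n−o_1 = (-3.5355,-3.5355,5.0000)
cross product → J_v[:, 1] = (-3.5355,-3.5355,-5.0000)
J_ω[:, 1] = z_1
entry J[3][1] = 0.7071

0.707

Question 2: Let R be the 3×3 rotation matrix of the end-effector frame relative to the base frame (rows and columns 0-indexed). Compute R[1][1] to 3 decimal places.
End-effector y-axis (col 1 of R) = (-0.7071,0.7071,-0.0000)
R[1][1] = 0.7071

0.707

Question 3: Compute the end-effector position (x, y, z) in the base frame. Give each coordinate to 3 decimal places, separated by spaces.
-2.121 -2.121 5.000

after link 1: o_1 = (1.4142, 1.4142, 0.0000)
after link 2: o_2 = (1.4142, 1.4142, 4.0000)
after link 3: o_3 = (-2.1213, -2.1213, 5.0000)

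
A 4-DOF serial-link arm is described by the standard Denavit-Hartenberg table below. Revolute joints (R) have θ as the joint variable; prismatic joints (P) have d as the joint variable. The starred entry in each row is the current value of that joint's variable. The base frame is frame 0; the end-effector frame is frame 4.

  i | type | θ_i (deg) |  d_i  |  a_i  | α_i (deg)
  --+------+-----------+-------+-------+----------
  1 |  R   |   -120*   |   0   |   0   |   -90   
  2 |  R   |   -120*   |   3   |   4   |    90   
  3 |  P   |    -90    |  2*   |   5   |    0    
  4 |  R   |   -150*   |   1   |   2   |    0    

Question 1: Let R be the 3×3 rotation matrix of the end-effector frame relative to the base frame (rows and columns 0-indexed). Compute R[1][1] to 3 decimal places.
-0.125

End-effector y-axis (col 1 of R) = (-0.6495,-0.1250,-0.7500)
R[1][1] = -0.1250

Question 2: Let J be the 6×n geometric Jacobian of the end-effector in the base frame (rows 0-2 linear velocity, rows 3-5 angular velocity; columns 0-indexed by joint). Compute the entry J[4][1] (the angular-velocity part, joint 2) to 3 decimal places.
axis z_1 = (0.8660,-0.5000,0.0000); lever o_n−o_1 = (1.8170,3.6830,1.0981)
cross product → J_v[:, 1] = (-0.5490,-0.9510,4.0981)
J_ω[:, 1] = z_1
entry J[4][1] = -0.5000

-0.500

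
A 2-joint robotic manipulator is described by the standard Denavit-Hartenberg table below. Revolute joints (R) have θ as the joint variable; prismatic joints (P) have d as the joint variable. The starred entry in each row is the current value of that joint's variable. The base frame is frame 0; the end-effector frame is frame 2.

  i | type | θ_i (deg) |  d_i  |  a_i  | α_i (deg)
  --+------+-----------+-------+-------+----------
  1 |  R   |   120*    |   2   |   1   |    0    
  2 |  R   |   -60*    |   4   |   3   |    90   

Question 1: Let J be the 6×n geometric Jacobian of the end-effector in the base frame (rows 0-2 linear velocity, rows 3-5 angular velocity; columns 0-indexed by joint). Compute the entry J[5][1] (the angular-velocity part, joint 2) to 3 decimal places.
1.000

axis z_1 = (0.0000,0.0000,1.0000); lever o_n−o_1 = (1.5000,2.5981,4.0000)
cross product → J_v[:, 1] = (-2.5981,1.5000,0.0000)
J_ω[:, 1] = z_1
entry J[5][1] = 1.0000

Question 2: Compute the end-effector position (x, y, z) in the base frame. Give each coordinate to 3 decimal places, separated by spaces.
1.000 3.464 6.000

after link 1: o_1 = (-0.5000, 0.8660, 2.0000)
after link 2: o_2 = (1.0000, 3.4641, 6.0000)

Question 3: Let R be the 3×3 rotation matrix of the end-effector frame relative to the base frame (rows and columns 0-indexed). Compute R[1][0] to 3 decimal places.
End-effector x-axis (col 0 of R) = (0.5000,0.8660,0.0000)
R[1][0] = 0.8660

0.866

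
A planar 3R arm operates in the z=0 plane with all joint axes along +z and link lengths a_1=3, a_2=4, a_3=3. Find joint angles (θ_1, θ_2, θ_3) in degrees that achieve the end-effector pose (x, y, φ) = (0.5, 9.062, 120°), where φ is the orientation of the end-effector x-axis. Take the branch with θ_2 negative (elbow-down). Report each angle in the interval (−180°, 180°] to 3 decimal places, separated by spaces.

90.006 -30.011 60.005

wrist centre = target − a_3·(cos φ, sin φ) = (2.0000, 6.4639)
cos θ_2 = (45.7823−3²−4²)/(2·3·4) = 0.8659; θ_2 = -30.0110° (elbow-down)
β = atan2(6.4639,2.0000) = 72.8074°; ψ = atan2(-2.0007,6.4637) = -17.1985°
θ_1 = β − ψ = 90.0059°
θ_3 = φ − θ_1 − θ_2 = 60.0051° (wrapped to (-180°,180°])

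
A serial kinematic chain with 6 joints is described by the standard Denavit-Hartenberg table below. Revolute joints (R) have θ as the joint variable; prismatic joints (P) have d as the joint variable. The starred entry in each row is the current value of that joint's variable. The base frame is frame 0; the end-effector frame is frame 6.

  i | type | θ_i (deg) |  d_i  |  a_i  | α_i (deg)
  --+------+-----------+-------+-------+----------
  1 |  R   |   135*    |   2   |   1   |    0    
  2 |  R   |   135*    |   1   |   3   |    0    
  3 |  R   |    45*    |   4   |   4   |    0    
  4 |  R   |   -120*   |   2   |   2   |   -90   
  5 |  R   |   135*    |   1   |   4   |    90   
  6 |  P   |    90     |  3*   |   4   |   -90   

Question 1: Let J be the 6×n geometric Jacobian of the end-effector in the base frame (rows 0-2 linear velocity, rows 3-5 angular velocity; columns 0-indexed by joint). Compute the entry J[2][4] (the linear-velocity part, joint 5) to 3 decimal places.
axis z_4 = (0.2588,-0.9659,0.0000); lever o_n−o_4 = (1.9771,-4.6466,-4.9497)
cross product → J_v[:, 4] = (4.7811,1.2811,0.7071)
J_ω[:, 4] = z_4
entry J[2][4] = 0.7071

0.707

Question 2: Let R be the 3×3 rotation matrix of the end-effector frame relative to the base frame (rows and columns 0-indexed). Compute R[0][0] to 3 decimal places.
End-effector x-axis (col 0 of R) = (0.2588,-0.9659,0.0000)
R[0][0] = 0.2588

0.259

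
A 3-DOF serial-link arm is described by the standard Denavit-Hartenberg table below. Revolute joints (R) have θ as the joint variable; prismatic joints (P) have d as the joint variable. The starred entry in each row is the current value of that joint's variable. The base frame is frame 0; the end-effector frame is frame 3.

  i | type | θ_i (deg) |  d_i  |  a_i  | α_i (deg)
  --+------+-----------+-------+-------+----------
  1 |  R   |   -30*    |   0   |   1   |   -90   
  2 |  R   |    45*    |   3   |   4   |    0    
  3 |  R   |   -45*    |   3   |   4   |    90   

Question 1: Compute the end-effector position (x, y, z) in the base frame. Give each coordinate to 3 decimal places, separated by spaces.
9.780 1.282 -2.828

after link 1: o_1 = (0.8660, -0.5000, 0.0000)
after link 2: o_2 = (4.8155, 0.6839, -2.8284)
after link 3: o_3 = (9.7796, 1.2819, -2.8284)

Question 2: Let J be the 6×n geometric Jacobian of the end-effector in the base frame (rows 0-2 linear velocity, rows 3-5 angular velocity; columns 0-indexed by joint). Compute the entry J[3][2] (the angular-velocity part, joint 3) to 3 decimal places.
0.500

axis z_2 = (0.5000,0.8660,0.0000); lever o_n−o_2 = (4.9641,0.5981,0.0000)
cross product → J_v[:, 2] = (-0.0000,0.0000,-4.0000)
J_ω[:, 2] = z_2
entry J[3][2] = 0.5000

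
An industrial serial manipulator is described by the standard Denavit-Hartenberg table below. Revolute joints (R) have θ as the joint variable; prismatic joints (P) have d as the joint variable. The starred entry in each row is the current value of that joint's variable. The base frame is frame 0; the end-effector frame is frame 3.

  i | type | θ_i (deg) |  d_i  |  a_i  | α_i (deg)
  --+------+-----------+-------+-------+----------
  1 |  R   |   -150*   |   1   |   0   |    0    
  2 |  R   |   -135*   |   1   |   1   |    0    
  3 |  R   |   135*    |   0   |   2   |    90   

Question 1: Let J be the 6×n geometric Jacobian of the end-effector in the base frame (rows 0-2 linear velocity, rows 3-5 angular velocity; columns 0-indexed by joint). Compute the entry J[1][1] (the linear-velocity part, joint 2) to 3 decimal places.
axis z_1 = (0.0000,0.0000,1.0000); lever o_n−o_1 = (-1.4732,-0.0341,1.0000)
cross product → J_v[:, 1] = (0.0341,-1.4732,0.0000)
J_ω[:, 1] = z_1
entry J[1][1] = -1.4732

-1.473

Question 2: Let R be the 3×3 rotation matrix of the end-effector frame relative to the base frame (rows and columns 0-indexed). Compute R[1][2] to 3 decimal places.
0.866

End-effector z-axis (col 2 of R) = (-0.5000,0.8660,0.0000)
R[1][2] = 0.8660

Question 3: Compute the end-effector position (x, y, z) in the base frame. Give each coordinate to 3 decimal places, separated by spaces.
after link 1: o_1 = (0.0000, 0.0000, 1.0000)
after link 2: o_2 = (0.2588, 0.9659, 2.0000)
after link 3: o_3 = (-1.4732, -0.0341, 2.0000)

-1.473 -0.034 2.000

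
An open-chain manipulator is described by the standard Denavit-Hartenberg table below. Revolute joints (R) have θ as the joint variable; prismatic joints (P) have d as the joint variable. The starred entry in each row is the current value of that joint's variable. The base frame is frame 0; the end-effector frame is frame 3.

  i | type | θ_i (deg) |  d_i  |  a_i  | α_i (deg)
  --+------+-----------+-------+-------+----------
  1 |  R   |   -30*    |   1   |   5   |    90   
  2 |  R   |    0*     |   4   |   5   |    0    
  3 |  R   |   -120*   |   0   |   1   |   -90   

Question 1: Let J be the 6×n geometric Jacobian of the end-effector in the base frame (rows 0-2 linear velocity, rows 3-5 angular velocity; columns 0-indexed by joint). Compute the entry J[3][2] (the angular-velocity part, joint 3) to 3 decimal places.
axis z_2 = (-0.5000,-0.8660,0.0000); lever o_n−o_2 = (-0.4330,0.2500,-0.8660)
cross product → J_v[:, 2] = (0.7500,-0.4330,-0.5000)
J_ω[:, 2] = z_2
entry J[3][2] = -0.5000

-0.500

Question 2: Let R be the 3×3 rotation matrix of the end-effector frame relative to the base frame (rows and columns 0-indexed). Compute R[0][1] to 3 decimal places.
0.500

End-effector y-axis (col 1 of R) = (0.5000,0.8660,-0.0000)
R[0][1] = 0.5000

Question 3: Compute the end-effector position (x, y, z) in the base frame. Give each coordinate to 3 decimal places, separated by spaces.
after link 1: o_1 = (4.3301, -2.5000, 1.0000)
after link 2: o_2 = (6.6603, -8.4641, 1.0000)
after link 3: o_3 = (6.2272, -8.2141, 0.1340)

6.227 -8.214 0.134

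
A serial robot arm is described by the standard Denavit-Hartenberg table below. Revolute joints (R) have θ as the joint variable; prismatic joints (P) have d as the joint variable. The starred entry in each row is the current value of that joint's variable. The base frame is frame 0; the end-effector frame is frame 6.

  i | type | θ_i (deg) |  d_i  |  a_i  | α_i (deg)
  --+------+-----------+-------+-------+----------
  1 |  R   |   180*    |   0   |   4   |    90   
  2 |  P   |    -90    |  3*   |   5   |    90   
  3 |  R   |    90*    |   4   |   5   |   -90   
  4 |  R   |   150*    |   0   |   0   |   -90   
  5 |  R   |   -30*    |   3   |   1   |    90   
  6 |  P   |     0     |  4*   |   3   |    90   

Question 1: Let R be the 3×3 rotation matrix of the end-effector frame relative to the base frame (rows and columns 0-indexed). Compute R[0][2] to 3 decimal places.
End-effector z-axis (col 2 of R) = (-0.8660,0.5000,0.0000)
R[0][2] = -0.8660

-0.866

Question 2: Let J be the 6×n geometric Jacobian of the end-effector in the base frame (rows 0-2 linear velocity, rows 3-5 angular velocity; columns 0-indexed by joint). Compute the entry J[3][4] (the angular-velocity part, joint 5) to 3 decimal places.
0.866

axis z_4 = (0.8660,-0.5000,-0.0000); lever o_n−o_4 = (1.8660,-2.7679,5.4641)
cross product → J_v[:, 4] = (-2.7321,-4.7321,-1.4641)
J_ω[:, 4] = z_4
entry J[3][4] = 0.8660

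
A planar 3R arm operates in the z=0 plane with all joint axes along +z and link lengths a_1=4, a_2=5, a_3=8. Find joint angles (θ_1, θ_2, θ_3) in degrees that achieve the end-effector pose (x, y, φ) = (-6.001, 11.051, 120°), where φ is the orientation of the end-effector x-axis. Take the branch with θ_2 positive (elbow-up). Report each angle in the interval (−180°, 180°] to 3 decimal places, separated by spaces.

wrist centre = target − a_3·(cos φ, sin φ) = (-2.0010, 4.1228)
cos θ_2 = (21.0015−4²−5²)/(2·4·5) = -0.5000; θ_2 = 119.9976° (elbow-up)
β = atan2(4.1228,-2.0010) = 115.8896°; ψ = atan2(4.3302,1.5002) = 70.8917°
θ_1 = β − ψ = 44.9979°
θ_3 = φ − θ_1 − θ_2 = -44.9955° (wrapped to (-180°,180°])

44.998 119.998 -44.996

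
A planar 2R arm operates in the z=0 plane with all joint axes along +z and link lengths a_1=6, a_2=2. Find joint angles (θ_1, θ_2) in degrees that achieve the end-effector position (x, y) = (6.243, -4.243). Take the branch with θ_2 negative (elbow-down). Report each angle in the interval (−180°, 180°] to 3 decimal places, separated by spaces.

-23.408 -44.975

cos θ_2 = (56.9781−6²−2²)/(2·6·2) = 0.7074; θ_2 = -44.9746° (elbow-down)
β = atan2(-4.2430,6.2430) = -34.2016°; ψ = atan2(-1.4136,7.4148) = -10.7935°
θ_1 = β − ψ = -23.4081°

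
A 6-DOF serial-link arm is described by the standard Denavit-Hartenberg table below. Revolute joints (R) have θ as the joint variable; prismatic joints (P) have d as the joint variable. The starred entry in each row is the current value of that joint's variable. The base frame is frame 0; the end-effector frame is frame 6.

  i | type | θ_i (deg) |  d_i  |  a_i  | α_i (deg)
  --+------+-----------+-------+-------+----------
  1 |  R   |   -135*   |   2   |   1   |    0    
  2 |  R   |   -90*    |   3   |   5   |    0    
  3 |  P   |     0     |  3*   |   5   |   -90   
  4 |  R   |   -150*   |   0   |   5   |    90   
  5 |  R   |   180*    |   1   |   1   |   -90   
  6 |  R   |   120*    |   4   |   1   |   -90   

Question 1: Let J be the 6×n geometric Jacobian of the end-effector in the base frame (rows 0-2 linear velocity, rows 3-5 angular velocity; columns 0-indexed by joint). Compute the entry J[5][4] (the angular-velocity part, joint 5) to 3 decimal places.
axis z_4 = (0.3536,-0.3536,-0.8660); lever o_n−o_4 = (2.5696,3.0872,-0.3660)
cross product → J_v[:, 4] = (2.8030,-2.0959,2.0000)
J_ω[:, 4] = z_4
entry J[5][4] = -0.8660

-0.866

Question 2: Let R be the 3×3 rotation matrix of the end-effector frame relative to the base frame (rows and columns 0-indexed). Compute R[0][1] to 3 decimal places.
End-effector y-axis (col 1 of R) = (-0.7071,-0.7071,0.0000)
R[0][1] = -0.7071

-0.707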